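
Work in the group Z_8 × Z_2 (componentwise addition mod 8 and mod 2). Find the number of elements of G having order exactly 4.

4

An element (a,b) has order lcm(ord(a), ord(b)); count pairs with lcm equal to 4.
Enumerating gives 4 such elements.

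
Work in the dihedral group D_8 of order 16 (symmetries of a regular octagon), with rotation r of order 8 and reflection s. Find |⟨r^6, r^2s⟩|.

8

|⟨r^6⟩| = 4 and |⟨r^2s⟩| = 2, so |H| is a multiple of lcm(4, 2) = 4 and divides |G| = 16.
Closing under the operation: H = {e, r^2, r^4, r^6, s, r^2s, r^4s, r^6s}, so |H| = 8.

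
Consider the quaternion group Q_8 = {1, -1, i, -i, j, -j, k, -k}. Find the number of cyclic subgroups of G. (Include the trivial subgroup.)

Each element a generates a cyclic subgroup ⟨a⟩; distinct elements may generate the same one (a cyclic group of order d has φ(d) generators).
Cyclic subgroups by order — order 1: 1; order 2: 1; order 4: 3.
Total: 5.

5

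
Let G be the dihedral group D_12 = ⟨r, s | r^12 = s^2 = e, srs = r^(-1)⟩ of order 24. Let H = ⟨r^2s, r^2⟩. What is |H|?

|⟨r^2s⟩| = 2 and |⟨r^2⟩| = 6, so |H| is a multiple of lcm(2, 6) = 6 and divides |G| = 24.
Closing under the operation: H = {e, r^2, r^4, r^6, r^8, r^10, s, r^2s, r^4s, r^6s, r^8s, r^10s}, so |H| = 12.

12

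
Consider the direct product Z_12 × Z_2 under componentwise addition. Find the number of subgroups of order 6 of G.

3

|G| = 24 and 6 | 24, so subgroups of order 6 are possible by Lagrange.
The subgroups of order 6 are: {(0,0), (0,1), (4,0), (4,1), (8,0), (8,1)}; {(0,0), (2,0), (4,0), (6,0), (8,0), (10,0)}; {(0,0), (2,1), (4,0), (6,1), (8,0), (10,1)}.
So G has 3 subgroups of order 6.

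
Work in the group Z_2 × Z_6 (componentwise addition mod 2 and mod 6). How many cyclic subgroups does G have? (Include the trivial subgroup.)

8

A cyclic subgroup of order d is generated by each of its φ(d) elements of order d, so the cyclic subgroups of order d number (#elements of order d)/φ(d).
Cyclic subgroups by order — order 1: 1; order 2: 3; order 3: 1; order 6: 3.
Total: 8.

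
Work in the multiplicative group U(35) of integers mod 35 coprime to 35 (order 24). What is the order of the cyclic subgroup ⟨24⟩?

Compute successive powers of 24 mod 35: 24, 16, 34, 11, 19, 1; 24^6 ≡ 1 (mod 35).
So |⟨24⟩| = 6.

6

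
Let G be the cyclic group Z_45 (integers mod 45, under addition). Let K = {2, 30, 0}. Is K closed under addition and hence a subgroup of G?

No

2 ∈ K but its inverse 43 ∉ K, so K is not a subgroup.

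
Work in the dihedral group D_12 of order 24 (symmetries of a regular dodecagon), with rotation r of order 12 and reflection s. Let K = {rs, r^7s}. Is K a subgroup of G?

The identity e ∉ K, so K is not a subgroup.

No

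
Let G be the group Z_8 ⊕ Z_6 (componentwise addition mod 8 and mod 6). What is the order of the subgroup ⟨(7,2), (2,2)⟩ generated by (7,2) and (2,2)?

24

|⟨(7,2)⟩| = 24 and |⟨(2,2)⟩| = 12, so |H| is a multiple of lcm(24, 12) = 24 and divides |G| = 48.
Closing under the operation: H = {(0,0), (0,2), (0,4), (1,0), (1,2), (1,4), (2,0), (2,2), (2,4), (3,0), (3,2), (3,4), (4,0), (4,2), (4,4), (5,0), (5,2), (5,4), (6,0), (6,2), (6,4), (7,0), (7,2), (7,4)}, so |H| = 24.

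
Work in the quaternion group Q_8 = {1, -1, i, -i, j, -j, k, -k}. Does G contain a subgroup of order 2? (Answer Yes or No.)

Yes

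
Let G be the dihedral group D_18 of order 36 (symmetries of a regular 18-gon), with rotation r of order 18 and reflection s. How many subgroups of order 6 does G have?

|G| = 36 and 6 | 36, so subgroups of order 6 are possible by Lagrange.
The subgroups of order 6 are: {e, r^6, r^12, r^4s, r^10s, r^16s}; {e, r^6, r^12, r^5s, r^11s, r^17s}; {e, r^6, r^12, s, r^6s, r^12s}; {e, r^6, r^12, rs, r^7s, r^13s}; … (7 in all).
So G has 7 subgroups of order 6.

7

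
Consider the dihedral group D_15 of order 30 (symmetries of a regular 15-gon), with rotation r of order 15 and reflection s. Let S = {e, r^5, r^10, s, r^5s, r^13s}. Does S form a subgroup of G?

Closure fails: s · r^5 = r^10s ∉ S. So S is not a subgroup.

No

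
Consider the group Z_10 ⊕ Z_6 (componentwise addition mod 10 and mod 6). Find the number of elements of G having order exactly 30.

24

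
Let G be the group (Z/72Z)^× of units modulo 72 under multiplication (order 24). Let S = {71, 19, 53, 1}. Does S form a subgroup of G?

Yes

|S| = 4 divides |G| = 24, consistent with Lagrange.
S contains the identity, every element's inverse is in S, and S is closed under ·: it is a subgroup.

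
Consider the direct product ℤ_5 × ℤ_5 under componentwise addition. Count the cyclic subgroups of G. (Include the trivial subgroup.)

Each element a generates a cyclic subgroup ⟨a⟩; distinct elements may generate the same one (a cyclic group of order d has φ(d) generators).
Cyclic subgroups by order — order 1: 1; order 5: 6.
Total: 7.

7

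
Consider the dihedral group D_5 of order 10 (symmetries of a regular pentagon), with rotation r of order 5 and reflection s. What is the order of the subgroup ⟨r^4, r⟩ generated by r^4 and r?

5

|⟨r^4⟩| = 5 and |⟨r⟩| = 5, so |H| is a multiple of lcm(5, 5) = 5 and divides |G| = 10.
Closing under the operation: H = {e, r, r^2, r^3, r^4}, so |H| = 5.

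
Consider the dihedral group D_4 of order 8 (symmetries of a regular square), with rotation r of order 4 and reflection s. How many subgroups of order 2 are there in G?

|G| = 8 and 2 | 8, so subgroups of order 2 are possible by Lagrange.
The subgroups of order 2 are: {e, r^2}; {e, r^2s}; {e, r^3s}; {e, rs}; … (5 in all).
So G has 5 subgroups of order 2.

5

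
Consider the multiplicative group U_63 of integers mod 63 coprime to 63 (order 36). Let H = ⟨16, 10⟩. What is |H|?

|⟨16⟩| = 3 and |⟨10⟩| = 6, so |H| is a multiple of lcm(3, 6) = 6 and divides |G| = 36.
Closing under the operation: H = {1, 4, 10, 13, 16, 19, 22, 25, 31, 34, 37, 40, 43, 46, 52, 55, 58, 61}, so |H| = 18.

18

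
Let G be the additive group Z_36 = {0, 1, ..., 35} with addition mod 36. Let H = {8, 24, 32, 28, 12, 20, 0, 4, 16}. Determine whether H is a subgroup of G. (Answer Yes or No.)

Yes

|H| = 9 divides |G| = 36, consistent with Lagrange.
H contains the identity, every element's inverse is in H, and H is closed under +: it is a subgroup.
In fact H = ⟨32⟩.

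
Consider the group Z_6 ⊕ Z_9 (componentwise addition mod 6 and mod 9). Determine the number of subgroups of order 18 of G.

4

|G| = 54 and 18 | 54, so subgroups of order 18 are possible by Lagrange.
The subgroups of order 18 are: {(0,0), (0,1), (0,2), (0,3), (0,4), (0,5), (0,6), (0,7), (0,8), (3,0), (3,1), (3,2), (3,3), (3,4), (3,5), (3,6), (3,7), (3,8)}; {(0,0), (0,3), (0,6), (1,0), (1,3), (1,6), (2,0), (2,3), (2,6), (3,0), (3,3), (3,6), (4,0), (4,3), (4,6), (5,0), (5,3), (5,6)}; {(0,0), (0,3), (0,6), (1,1), (1,4), (1,7), (2,2), (2,5), (2,8), (3,0), (3,3), (3,6), (4,1), (4,4), (4,7), (5,2), (5,5), (5,8)}; {(0,0), (0,3), (0,6), (1,2), (1,5), (1,8), (2,1), (2,4), (2,7), (3,0), (3,3), (3,6), (4,2), (4,5), (4,8), (5,1), (5,4), (5,7)}.
So G has 4 subgroups of order 18.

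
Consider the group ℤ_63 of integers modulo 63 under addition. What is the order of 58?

63

In ℤ_63, the order of an element a is n/gcd(a, n).
gcd(58, 63) = 1, so |⟨58⟩| = 63/1 = 63.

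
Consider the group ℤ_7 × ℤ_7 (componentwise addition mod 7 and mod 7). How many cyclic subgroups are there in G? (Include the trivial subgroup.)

9

Group the elements of G by the cyclic subgroup they generate; each cyclic subgroup of order d accounts for φ(d) elements.
Cyclic subgroups by order — order 1: 1; order 7: 8.
Total: 9.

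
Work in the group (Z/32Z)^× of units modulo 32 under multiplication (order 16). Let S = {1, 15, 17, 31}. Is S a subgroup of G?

|S| = 4 divides |G| = 16, consistent with Lagrange.
S contains the identity, every element's inverse is in S, and S is closed under ·: it is a subgroup.

Yes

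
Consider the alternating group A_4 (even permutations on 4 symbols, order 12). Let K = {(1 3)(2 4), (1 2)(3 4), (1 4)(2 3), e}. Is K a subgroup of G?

|K| = 4 divides |G| = 12, consistent with Lagrange.
K contains the identity, every element's inverse is in K, and K is closed under ∘: it is a subgroup.

Yes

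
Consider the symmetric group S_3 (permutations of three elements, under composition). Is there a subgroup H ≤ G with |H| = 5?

No

5 does not divide |G| = 6, so by Lagrange no subgroup of order 5 exists.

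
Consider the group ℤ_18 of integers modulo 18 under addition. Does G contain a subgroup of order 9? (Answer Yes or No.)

Yes

9 | 18. A subgroup of order 9 is {0, 2, 4, 6, 8, 10, 12, 14, 16}.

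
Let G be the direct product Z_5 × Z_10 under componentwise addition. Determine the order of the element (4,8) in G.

5

The order of (4,8) in Z_5 × Z_10 is lcm(ord(4) in Z_5, ord(8) in Z_10).
ord(4) = 5 and ord(8) = 5, so |⟨(4,8)⟩| = lcm(5, 5) = 5.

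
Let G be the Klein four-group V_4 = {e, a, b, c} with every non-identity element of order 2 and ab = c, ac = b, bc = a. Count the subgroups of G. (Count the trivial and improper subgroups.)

5

|G| = 4, so by Lagrange every subgroup order divides 4. Divisors: 1, 2, 4.
Subgroups by order — order 1: 1; order 2: 3; order 4: 1.
Total: 1 + 3 + 1 = 5.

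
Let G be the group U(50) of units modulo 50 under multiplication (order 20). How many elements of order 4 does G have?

2

The elements of order 4 are: 7, 43.
That's 2.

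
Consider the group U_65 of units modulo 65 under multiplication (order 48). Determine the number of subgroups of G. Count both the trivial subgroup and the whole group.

30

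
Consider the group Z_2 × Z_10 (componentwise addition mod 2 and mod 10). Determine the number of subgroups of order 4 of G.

1

|G| = 20 and 4 | 20, so subgroups of order 4 are possible by Lagrange.
The subgroups of order 4 are: {(0,0), (0,5), (1,0), (1,5)}.
So G has 1 subgroup of order 4.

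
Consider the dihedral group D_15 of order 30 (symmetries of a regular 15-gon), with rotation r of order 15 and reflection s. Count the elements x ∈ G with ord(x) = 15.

8

The elements of order 15 are: r, r^2, r^4, r^7, r^8, r^11, r^13, r^14.
That's 8.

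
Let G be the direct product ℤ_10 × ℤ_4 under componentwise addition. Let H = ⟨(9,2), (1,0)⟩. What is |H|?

20

|⟨(9,2)⟩| = 10 and |⟨(1,0)⟩| = 10, so |H| is a multiple of lcm(10, 10) = 10 and divides |G| = 40.
Closing under the operation: H = {(0,0), (0,2), (1,0), (1,2), (2,0), (2,2), (3,0), (3,2), (4,0), (4,2), (5,0), (5,2), (6,0), (6,2), (7,0), (7,2), (8,0), (8,2), (9,0), (9,2)}, so |H| = 20.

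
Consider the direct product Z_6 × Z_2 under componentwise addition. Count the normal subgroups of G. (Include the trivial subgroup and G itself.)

G is abelian, so every subgroup is normal.
G has 10 subgroups in total, hence 10 normal subgroups.

10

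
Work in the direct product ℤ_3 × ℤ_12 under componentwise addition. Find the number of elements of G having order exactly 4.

2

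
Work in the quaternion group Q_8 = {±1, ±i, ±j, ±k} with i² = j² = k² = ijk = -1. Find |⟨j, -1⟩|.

4

|⟨j⟩| = 4 and |⟨-1⟩| = 2, so |H| is a multiple of lcm(4, 2) = 4 and divides |G| = 8.
Closing under the operation: H = {1, -1, j, -j}, so |H| = 4.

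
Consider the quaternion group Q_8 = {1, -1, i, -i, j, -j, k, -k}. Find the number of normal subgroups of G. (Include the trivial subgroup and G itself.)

G has 6 subgroups. Checking conjugation-invariance by order — order 1: 1/1 normal; order 2: 1/1 normal; order 4: 3/3 normal; order 8: 1/1 normal.
Total normal subgroups: 6.

6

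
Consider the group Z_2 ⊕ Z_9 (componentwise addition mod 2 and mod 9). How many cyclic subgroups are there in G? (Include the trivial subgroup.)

Each element a generates a cyclic subgroup ⟨a⟩; distinct elements may generate the same one (a cyclic group of order d has φ(d) generators).
Cyclic subgroups by order — order 1: 1; order 2: 1; order 3: 1; order 6: 1; order 9: 1; order 18: 1.
Total: 6.

6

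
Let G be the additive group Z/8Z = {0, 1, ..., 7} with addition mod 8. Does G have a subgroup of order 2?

Yes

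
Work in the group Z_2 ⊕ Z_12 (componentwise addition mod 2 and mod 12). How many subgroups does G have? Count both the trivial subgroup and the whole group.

|G| = 24, so by Lagrange every subgroup order divides 24. Divisors: 1, 2, 3, 4, 6, 8, 12, 24.
Subgroups by order — order 1: 1; order 2: 3; order 3: 1; order 4: 3; order 6: 3; order 8: 1; order 12: 3; order 24: 1.
Total: 1 + 3 + 1 + 3 + 3 + 1 + 3 + 1 = 16.

16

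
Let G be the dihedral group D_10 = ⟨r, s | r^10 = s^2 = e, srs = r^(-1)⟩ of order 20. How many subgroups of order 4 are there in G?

5

|G| = 20 and 4 | 20, so subgroups of order 4 are possible by Lagrange.
The subgroups of order 4 are: {e, r^5, r^2s, r^7s}; {e, r^5, r^3s, r^8s}; {e, r^5, r^4s, r^9s}; {e, r^5, s, r^5s}; … (5 in all).
So G has 5 subgroups of order 4.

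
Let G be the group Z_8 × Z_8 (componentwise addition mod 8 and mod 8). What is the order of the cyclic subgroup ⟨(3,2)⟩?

The order of (3,2) in Z_8 × Z_8 is lcm(ord(3) in Z_8, ord(2) in Z_8).
ord(3) = 8 and ord(2) = 4, so |⟨(3,2)⟩| = lcm(8, 4) = 8.

8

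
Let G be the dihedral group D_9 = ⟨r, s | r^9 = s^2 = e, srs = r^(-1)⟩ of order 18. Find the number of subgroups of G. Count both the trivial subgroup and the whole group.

|G| = 18, so by Lagrange every subgroup order divides 18. Divisors: 1, 2, 3, 6, 9, 18.
Subgroups by order — order 1: 1; order 2: 9; order 3: 1; order 6: 3; order 9: 1; order 18: 1.
Total: 1 + 9 + 1 + 3 + 1 + 1 = 16.

16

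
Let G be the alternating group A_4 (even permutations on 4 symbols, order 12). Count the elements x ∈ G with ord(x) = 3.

8

The elements of order 3 are: (2 3 4), (2 4 3), (1 2 3), (1 2 4), (1 3 2), (1 3 4), (1 4 2), (1 4 3).
That's 8.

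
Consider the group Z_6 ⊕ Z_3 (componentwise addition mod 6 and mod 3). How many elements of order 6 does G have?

An element (a,b) has order lcm(ord(a), ord(b)); count pairs with lcm equal to 6.
Enumerating gives 8 such elements.

8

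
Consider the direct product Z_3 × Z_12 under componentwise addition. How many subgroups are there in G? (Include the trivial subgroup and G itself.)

18

|G| = 36, so by Lagrange every subgroup order divides 36. Divisors: 1, 2, 3, 4, 6, 9, 12, 18, 36.
Subgroups by order — order 1: 1; order 2: 1; order 3: 4; order 4: 1; order 6: 4; order 9: 1; order 12: 4; order 18: 1; order 36: 1.
Total: 1 + 1 + 4 + 1 + 4 + 1 + 4 + 1 + 1 = 18.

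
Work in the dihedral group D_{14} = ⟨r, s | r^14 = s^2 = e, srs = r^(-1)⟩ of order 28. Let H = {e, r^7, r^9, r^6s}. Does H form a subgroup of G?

No

r^9 ∈ H but its inverse r^5 ∉ H, so H is not a subgroup.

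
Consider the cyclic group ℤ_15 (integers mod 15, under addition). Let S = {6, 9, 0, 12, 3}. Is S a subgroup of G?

Yes

|S| = 5 divides |G| = 15, consistent with Lagrange.
S contains the identity, every element's inverse is in S, and S is closed under +: it is a subgroup.
In fact S = ⟨3⟩.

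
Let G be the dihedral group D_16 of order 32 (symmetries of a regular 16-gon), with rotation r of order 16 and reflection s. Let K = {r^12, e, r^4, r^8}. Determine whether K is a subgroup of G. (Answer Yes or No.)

Yes

|K| = 4 divides |G| = 32, consistent with Lagrange.
K contains the identity, every element's inverse is in K, and K is closed under ·: it is a subgroup.
In fact K = ⟨r^12⟩.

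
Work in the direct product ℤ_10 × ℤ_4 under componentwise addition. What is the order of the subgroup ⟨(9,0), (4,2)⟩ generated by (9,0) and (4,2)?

|⟨(9,0)⟩| = 10 and |⟨(4,2)⟩| = 10, so |H| is a multiple of lcm(10, 10) = 10 and divides |G| = 40.
Closing under the operation: H = {(0,0), (0,2), (1,0), (1,2), (2,0), (2,2), (3,0), (3,2), (4,0), (4,2), (5,0), (5,2), (6,0), (6,2), (7,0), (7,2), (8,0), (8,2), (9,0), (9,2)}, so |H| = 20.

20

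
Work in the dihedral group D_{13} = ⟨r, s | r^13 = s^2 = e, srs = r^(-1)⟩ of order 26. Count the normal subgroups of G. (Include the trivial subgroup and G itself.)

3

G has 16 subgroups. Checking conjugation-invariance by order — order 1: 1/1 normal; order 2: 0/13 normal; order 13: 1/1 normal; order 26: 1/1 normal.
Total normal subgroups: 3.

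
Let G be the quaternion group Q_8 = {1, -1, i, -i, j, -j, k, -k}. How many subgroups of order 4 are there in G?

3

|G| = 8 and 4 | 8, so subgroups of order 4 are possible by Lagrange.
The subgroups of order 4 are: {1, -1, i, -i}; {1, -1, j, -j}; {1, -1, k, -k}.
So G has 3 subgroups of order 4.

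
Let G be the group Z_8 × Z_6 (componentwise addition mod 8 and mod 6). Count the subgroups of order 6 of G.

3

|G| = 48 and 6 | 48, so subgroups of order 6 are possible by Lagrange.
The subgroups of order 6 are: {(0,0), (0,1), (0,2), (0,3), (0,4), (0,5)}; {(0,0), (0,2), (0,4), (4,0), (4,2), (4,4)}; {(0,0), (0,2), (0,4), (4,1), (4,3), (4,5)}.
So G has 3 subgroups of order 6.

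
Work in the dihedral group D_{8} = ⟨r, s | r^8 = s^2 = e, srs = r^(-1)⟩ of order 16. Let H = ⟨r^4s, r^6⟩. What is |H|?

8

|⟨r^4s⟩| = 2 and |⟨r^6⟩| = 4, so |H| is a multiple of lcm(2, 4) = 4 and divides |G| = 16.
Closing under the operation: H = {e, r^2, r^4, r^6, s, r^2s, r^4s, r^6s}, so |H| = 8.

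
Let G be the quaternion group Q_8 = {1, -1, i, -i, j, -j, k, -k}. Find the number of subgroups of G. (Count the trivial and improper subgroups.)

6

|G| = 8, so by Lagrange every subgroup order divides 8. Divisors: 1, 2, 4, 8.
Subgroups by order — order 1: 1; order 2: 1; order 4: 3; order 8: 1.
Total: 1 + 1 + 3 + 1 = 6.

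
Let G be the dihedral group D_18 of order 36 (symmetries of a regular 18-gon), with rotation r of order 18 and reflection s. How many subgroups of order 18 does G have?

3

|G| = 36 and 18 | 36, so subgroups of order 18 are possible by Lagrange.
The subgroups of order 18 are: {e, r, r^2, r^3, r^4, r^5, r^6, r^7, r^8, r^9, r^10, r^11, r^12, r^13, r^14, r^15, r^16, r^17}; {e, r^2, r^4, r^6, r^8, r^10, r^12, r^14, r^16, s, r^2s, r^4s, r^6s, r^8s, r^10s, r^12s, r^14s, r^16s}; {e, r^2, r^4, r^6, r^8, r^10, r^12, r^14, r^16, rs, r^3s, r^5s, r^7s, r^9s, r^11s, r^13s, r^15s, r^17s}.
So G has 3 subgroups of order 18.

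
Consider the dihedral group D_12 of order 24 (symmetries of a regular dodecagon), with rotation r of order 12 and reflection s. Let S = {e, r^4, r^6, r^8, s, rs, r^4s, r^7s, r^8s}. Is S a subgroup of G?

No

|S| = 9 does not divide |G| = 24, so by Lagrange S is not a subgroup.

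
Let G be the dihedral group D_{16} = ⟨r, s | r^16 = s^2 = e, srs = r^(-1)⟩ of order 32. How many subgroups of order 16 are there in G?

3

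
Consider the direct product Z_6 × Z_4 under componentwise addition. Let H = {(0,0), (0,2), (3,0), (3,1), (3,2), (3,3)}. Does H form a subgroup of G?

No

Closure fails: (3,1) + (3,0) = (0,1) ∉ H. So H is not a subgroup.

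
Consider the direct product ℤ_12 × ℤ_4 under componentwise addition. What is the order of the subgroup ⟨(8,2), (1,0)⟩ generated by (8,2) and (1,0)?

|⟨(8,2)⟩| = 6 and |⟨(1,0)⟩| = 12, so |H| is a multiple of lcm(6, 12) = 12 and divides |G| = 48.
Closing under the operation: H = {(0,0), (0,2), (1,0), (1,2), (2,0), (2,2), (3,0), (3,2), (4,0), (4,2), (5,0), (5,2), (6,0), (6,2), (7,0), (7,2), (8,0), (8,2), (9,0), (9,2), (10,0), (10,2), (11,0), (11,2)}, so |H| = 24.

24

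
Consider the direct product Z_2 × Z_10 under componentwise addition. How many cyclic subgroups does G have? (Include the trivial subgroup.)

8

Each element a generates a cyclic subgroup ⟨a⟩; distinct elements may generate the same one (a cyclic group of order d has φ(d) generators).
Cyclic subgroups by order — order 1: 1; order 2: 3; order 5: 1; order 10: 3.
Total: 8.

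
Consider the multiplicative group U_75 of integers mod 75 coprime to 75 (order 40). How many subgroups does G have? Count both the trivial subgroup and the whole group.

|G| = 40, so by Lagrange every subgroup order divides 40. Divisors: 1, 2, 4, 5, 8, 10, 20, 40.
Subgroups by order — order 1: 1; order 2: 3; order 4: 3; order 5: 1; order 8: 1; order 10: 3; order 20: 3; order 40: 1.
Total: 1 + 3 + 3 + 1 + 1 + 3 + 3 + 1 = 16.

16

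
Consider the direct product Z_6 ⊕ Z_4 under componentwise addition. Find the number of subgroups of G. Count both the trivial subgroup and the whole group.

16

|G| = 24, so by Lagrange every subgroup order divides 24. Divisors: 1, 2, 3, 4, 6, 8, 12, 24.
Subgroups by order — order 1: 1; order 2: 3; order 3: 1; order 4: 3; order 6: 3; order 8: 1; order 12: 3; order 24: 1.
Total: 1 + 3 + 1 + 3 + 3 + 1 + 3 + 1 = 16.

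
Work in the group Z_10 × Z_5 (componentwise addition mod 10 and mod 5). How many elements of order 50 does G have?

0

An element (a,b) has order lcm(ord(a), ord(b)); count pairs with lcm equal to 50.
Enumerating gives 0 such elements.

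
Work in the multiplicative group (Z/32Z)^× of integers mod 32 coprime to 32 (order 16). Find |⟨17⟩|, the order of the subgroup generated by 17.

Compute successive powers of 17 mod 32: 17, 1; 17^2 ≡ 1 (mod 32).
So |⟨17⟩| = 2.

2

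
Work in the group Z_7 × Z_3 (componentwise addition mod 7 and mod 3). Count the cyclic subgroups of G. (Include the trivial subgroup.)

4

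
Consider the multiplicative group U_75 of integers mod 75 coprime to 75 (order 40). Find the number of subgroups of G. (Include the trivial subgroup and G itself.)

|G| = 40, so by Lagrange every subgroup order divides 40. Divisors: 1, 2, 4, 5, 8, 10, 20, 40.
Subgroups by order — order 1: 1; order 2: 3; order 4: 3; order 5: 1; order 8: 1; order 10: 3; order 20: 3; order 40: 1.
Total: 1 + 3 + 3 + 1 + 1 + 3 + 3 + 1 = 16.

16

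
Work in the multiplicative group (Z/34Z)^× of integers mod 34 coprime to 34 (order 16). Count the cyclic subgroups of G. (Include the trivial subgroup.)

Group the elements of G by the cyclic subgroup they generate; each cyclic subgroup of order d accounts for φ(d) elements.
Cyclic subgroups by order — order 1: 1; order 2: 1; order 4: 1; order 8: 1; order 16: 1.
Total: 5.

5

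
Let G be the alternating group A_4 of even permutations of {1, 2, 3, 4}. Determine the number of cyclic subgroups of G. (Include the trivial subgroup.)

Group the elements of G by the cyclic subgroup they generate; each cyclic subgroup of order d accounts for φ(d) elements.
Cyclic subgroups by order — order 1: 1; order 2: 3; order 3: 4.
Total: 8.

8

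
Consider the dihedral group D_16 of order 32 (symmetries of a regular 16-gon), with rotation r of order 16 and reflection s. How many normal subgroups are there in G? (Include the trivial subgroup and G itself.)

8

G has 36 subgroups. Checking conjugation-invariance by order — order 1: 1/1 normal; order 2: 1/17 normal; order 4: 1/9 normal; order 8: 1/5 normal; order 16: 3/3 normal; order 32: 1/1 normal.
Total normal subgroups: 8.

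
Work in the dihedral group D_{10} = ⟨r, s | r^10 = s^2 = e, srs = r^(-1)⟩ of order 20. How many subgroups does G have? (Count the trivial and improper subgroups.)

22

|G| = 20, so by Lagrange every subgroup order divides 20. Divisors: 1, 2, 4, 5, 10, 20.
Subgroups by order — order 1: 1; order 2: 11; order 4: 5; order 5: 1; order 10: 3; order 20: 1.
Total: 1 + 11 + 5 + 1 + 3 + 1 = 22.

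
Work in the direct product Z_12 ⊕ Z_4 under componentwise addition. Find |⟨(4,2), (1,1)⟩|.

|⟨(4,2)⟩| = 6 and |⟨(1,1)⟩| = 12, so |H| is a multiple of lcm(6, 12) = 12 and divides |G| = 48.
Closing under the operation: H = {(0,0), (0,2), (1,1), (1,3), (2,0), (2,2), (3,1), (3,3), (4,0), (4,2), (5,1), (5,3), (6,0), (6,2), (7,1), (7,3), (8,0), (8,2), (9,1), (9,3), (10,0), (10,2), (11,1), (11,3)}, so |H| = 24.

24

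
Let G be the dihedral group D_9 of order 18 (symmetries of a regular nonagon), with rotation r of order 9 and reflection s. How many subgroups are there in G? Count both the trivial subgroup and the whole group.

16

|G| = 18, so by Lagrange every subgroup order divides 18. Divisors: 1, 2, 3, 6, 9, 18.
Subgroups by order — order 1: 1; order 2: 9; order 3: 1; order 6: 3; order 9: 1; order 18: 1.
Total: 1 + 9 + 1 + 3 + 1 + 1 = 16.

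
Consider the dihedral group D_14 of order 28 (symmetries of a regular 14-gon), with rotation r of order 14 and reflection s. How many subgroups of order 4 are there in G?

7

|G| = 28 and 4 | 28, so subgroups of order 4 are possible by Lagrange.
The subgroups of order 4 are: {e, r^7, r^3s, r^10s}; {e, r^7, r^4s, r^11s}; {e, r^7, r^5s, r^12s}; {e, r^7, r^6s, r^13s}; … (7 in all).
So G has 7 subgroups of order 4.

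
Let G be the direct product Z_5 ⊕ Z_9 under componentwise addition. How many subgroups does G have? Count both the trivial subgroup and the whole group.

6

|G| = 45, so by Lagrange every subgroup order divides 45. Divisors: 1, 3, 5, 9, 15, 45.
Subgroups by order — order 1: 1; order 3: 1; order 5: 1; order 9: 1; order 15: 1; order 45: 1.
Total: 1 + 1 + 1 + 1 + 1 + 1 = 6.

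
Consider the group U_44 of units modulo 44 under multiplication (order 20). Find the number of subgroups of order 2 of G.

|G| = 20 and 2 | 20, so subgroups of order 2 are possible by Lagrange.
The subgroups of order 2 are: {1, 21}; {1, 23}; {1, 43}.
So G has 3 subgroups of order 2.

3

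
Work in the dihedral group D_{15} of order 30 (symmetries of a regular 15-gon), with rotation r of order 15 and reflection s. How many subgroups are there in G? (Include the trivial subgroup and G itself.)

|G| = 30, so by Lagrange every subgroup order divides 30. Divisors: 1, 2, 3, 5, 6, 10, 15, 30.
Subgroups by order — order 1: 1; order 2: 15; order 3: 1; order 5: 1; order 6: 5; order 10: 3; order 15: 1; order 30: 1.
Total: 1 + 15 + 1 + 1 + 5 + 3 + 1 + 1 = 28.

28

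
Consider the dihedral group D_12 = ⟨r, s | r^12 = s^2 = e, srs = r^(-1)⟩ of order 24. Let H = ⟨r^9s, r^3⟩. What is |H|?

8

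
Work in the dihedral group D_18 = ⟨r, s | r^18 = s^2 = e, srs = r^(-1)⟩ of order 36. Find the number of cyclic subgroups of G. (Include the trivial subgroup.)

24

Each element a generates a cyclic subgroup ⟨a⟩; distinct elements may generate the same one (a cyclic group of order d has φ(d) generators).
Cyclic subgroups by order — order 1: 1; order 2: 19; order 3: 1; order 6: 1; order 9: 1; order 18: 1.
Total: 24.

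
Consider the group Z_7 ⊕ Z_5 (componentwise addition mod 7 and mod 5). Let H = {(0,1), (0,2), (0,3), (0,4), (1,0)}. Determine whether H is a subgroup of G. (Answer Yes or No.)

The identity (0,0) ∉ H, so H is not a subgroup.

No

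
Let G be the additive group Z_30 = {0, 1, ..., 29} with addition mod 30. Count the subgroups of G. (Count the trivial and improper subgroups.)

8

Subgroups of the cyclic group Z_30 correspond bijectively to divisors of 30.
Divisors of 30: 1, 2, 3, 5, 6, 10, 15, 30.
So Z_30 has 8 subgroups.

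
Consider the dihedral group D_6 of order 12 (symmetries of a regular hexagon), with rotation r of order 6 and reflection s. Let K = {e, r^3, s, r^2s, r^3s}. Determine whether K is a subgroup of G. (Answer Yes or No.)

|K| = 5 does not divide |G| = 12, so by Lagrange K is not a subgroup.

No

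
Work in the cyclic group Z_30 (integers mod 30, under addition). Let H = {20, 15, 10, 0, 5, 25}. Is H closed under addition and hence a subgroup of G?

|H| = 6 divides |G| = 30, consistent with Lagrange.
H contains the identity, every element's inverse is in H, and H is closed under +: it is a subgroup.
In fact H = ⟨5⟩.

Yes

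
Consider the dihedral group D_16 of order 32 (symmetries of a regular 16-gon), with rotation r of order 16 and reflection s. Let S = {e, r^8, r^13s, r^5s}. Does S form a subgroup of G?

|S| = 4 divides |G| = 32, consistent with Lagrange.
S contains the identity, every element's inverse is in S, and S is closed under ·: it is a subgroup.

Yes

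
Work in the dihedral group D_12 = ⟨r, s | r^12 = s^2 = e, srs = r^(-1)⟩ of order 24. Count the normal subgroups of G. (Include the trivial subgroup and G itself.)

9

G has 34 subgroups. Checking conjugation-invariance by order — order 1: 1/1 normal; order 2: 1/13 normal; order 3: 1/1 normal; order 4: 1/7 normal; order 6: 1/5 normal; order 8: 0/3 normal; order 12: 3/3 normal; order 24: 1/1 normal.
Total normal subgroups: 9.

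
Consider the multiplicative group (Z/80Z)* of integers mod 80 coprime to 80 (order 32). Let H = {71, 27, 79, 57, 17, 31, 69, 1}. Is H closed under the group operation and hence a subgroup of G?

No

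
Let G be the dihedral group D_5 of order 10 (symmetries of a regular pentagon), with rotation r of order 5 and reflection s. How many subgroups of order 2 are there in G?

5

|G| = 10 and 2 | 10, so subgroups of order 2 are possible by Lagrange.
The subgroups of order 2 are: {e, r^2s}; {e, r^3s}; {e, r^4s}; {e, rs}; … (5 in all).
So G has 5 subgroups of order 2.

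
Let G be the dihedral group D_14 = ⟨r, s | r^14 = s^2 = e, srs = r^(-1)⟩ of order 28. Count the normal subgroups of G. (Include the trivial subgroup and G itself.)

7

G has 28 subgroups. Checking conjugation-invariance by order — order 1: 1/1 normal; order 2: 1/15 normal; order 4: 0/7 normal; order 7: 1/1 normal; order 14: 3/3 normal; order 28: 1/1 normal.
Total normal subgroups: 7.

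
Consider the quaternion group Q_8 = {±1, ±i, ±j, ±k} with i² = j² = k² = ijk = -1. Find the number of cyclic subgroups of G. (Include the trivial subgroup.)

A cyclic subgroup of order d is generated by each of its φ(d) elements of order d, so the cyclic subgroups of order d number (#elements of order d)/φ(d).
Cyclic subgroups by order — order 1: 1; order 2: 1; order 4: 3.
Total: 5.

5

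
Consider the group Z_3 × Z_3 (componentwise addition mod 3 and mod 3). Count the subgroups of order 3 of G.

|G| = 9 and 3 | 9, so subgroups of order 3 are possible by Lagrange.
The subgroups of order 3 are: {(0,0), (0,1), (0,2)}; {(0,0), (1,0), (2,0)}; {(0,0), (1,1), (2,2)}; {(0,0), (1,2), (2,1)}.
So G has 4 subgroups of order 3.

4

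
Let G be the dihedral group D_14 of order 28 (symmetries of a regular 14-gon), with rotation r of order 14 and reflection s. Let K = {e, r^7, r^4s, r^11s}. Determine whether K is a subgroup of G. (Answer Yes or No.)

Yes

|K| = 4 divides |G| = 28, consistent with Lagrange.
K contains the identity, every element's inverse is in K, and K is closed under ·: it is a subgroup.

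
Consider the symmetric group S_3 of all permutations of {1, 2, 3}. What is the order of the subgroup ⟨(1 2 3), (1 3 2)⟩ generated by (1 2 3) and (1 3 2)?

3

|⟨(1 2 3)⟩| = 3 and |⟨(1 3 2)⟩| = 3, so |H| is a multiple of lcm(3, 3) = 3 and divides |G| = 6.
Closing under the operation: H = {e, (1 2 3), (1 3 2)}, so |H| = 3.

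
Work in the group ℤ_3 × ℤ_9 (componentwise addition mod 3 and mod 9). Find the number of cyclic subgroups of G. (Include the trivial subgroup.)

Group the elements of G by the cyclic subgroup they generate; each cyclic subgroup of order d accounts for φ(d) elements.
Cyclic subgroups by order — order 1: 1; order 3: 4; order 9: 3.
Total: 8.

8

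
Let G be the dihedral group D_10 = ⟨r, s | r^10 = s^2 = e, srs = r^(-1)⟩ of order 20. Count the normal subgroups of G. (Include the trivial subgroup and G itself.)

G has 22 subgroups. Checking conjugation-invariance by order — order 1: 1/1 normal; order 2: 1/11 normal; order 4: 0/5 normal; order 5: 1/1 normal; order 10: 3/3 normal; order 20: 1/1 normal.
Total normal subgroups: 7.

7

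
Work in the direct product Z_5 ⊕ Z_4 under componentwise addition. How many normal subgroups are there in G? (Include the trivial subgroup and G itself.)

G is abelian, so every subgroup is normal.
G has 6 subgroups in total, hence 6 normal subgroups.

6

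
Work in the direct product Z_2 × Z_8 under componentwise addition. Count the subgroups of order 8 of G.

|G| = 16 and 8 | 16, so subgroups of order 8 are possible by Lagrange.
The subgroups of order 8 are: {(0,0), (0,1), (0,2), (0,3), (0,4), (0,5), (0,6), (0,7)}; {(0,0), (0,2), (0,4), (0,6), (1,0), (1,2), (1,4), (1,6)}; {(0,0), (0,2), (0,4), (0,6), (1,1), (1,3), (1,5), (1,7)}.
So G has 3 subgroups of order 8.

3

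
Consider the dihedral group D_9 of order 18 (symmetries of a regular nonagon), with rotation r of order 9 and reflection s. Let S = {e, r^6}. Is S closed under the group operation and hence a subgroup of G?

No

r^6 ∈ S but its inverse r^3 ∉ S, so S is not a subgroup.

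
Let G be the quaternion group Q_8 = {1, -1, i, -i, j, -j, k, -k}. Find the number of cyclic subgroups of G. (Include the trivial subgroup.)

5

A cyclic subgroup of order d is generated by each of its φ(d) elements of order d, so the cyclic subgroups of order d number (#elements of order d)/φ(d).
Cyclic subgroups by order — order 1: 1; order 2: 1; order 4: 3.
Total: 5.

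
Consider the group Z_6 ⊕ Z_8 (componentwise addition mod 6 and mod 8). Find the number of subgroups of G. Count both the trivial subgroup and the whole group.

|G| = 48, so by Lagrange every subgroup order divides 48. Divisors: 1, 2, 3, 4, 6, 8, 12, 16, 24, 48.
Subgroups by order — order 1: 1; order 2: 3; order 3: 1; order 4: 3; order 6: 3; order 8: 3; order 12: 3; order 16: 1; order 24: 3; order 48: 1.
Total: 1 + 3 + 1 + 3 + 3 + 3 + 3 + 1 + 3 + 1 = 22.

22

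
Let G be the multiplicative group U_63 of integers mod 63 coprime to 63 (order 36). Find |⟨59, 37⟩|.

18

|⟨59⟩| = 6 and |⟨37⟩| = 3, so |H| is a multiple of lcm(6, 3) = 6 and divides |G| = 36.
Closing under the operation: H = {1, 4, 5, 16, 17, 20, 22, 25, 26, 37, 38, 41, 43, 46, 47, 58, 59, 62}, so |H| = 18.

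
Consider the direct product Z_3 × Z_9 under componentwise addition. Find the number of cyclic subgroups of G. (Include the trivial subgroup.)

Group the elements of G by the cyclic subgroup they generate; each cyclic subgroup of order d accounts for φ(d) elements.
Cyclic subgroups by order — order 1: 1; order 3: 4; order 9: 3.
Total: 8.

8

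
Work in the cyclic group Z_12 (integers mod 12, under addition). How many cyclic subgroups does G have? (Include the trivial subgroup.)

6

Group the elements of G by the cyclic subgroup they generate; each cyclic subgroup of order d accounts for φ(d) elements.
Cyclic subgroups by order — order 1: 1; order 2: 1; order 3: 1; order 4: 1; order 6: 1; order 12: 1.
Total: 6.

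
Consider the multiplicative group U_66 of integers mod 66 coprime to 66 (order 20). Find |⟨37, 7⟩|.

10

|⟨37⟩| = 5 and |⟨7⟩| = 10, so |H| is a multiple of lcm(5, 10) = 10 and divides |G| = 20.
Closing under the operation: H = {1, 7, 13, 19, 25, 31, 37, 43, 49, 61}, so |H| = 10.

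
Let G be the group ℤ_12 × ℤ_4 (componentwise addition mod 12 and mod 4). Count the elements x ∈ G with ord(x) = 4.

12

An element (a,b) has order lcm(ord(a), ord(b)); count pairs with lcm equal to 4.
Enumerating gives 12 such elements.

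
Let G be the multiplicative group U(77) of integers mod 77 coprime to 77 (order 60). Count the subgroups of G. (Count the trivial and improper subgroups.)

|G| = 60, so by Lagrange every subgroup order divides 60. Divisors: 1, 2, 3, 4, 5, 6, 10, 12, 15, 20, 30, 60.
Subgroups by order — order 1: 1; order 2: 3; order 3: 1; order 4: 1; order 5: 1; order 6: 3; order 10: 3; order 12: 1; order 15: 1; order 20: 1; order 30: 3; order 60: 1.
Total: 1 + 3 + 1 + 1 + 1 + 3 + 3 + 1 + 1 + 1 + 3 + 1 = 20.

20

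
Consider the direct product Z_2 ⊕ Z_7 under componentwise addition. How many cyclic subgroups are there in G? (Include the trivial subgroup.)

4

Each element a generates a cyclic subgroup ⟨a⟩; distinct elements may generate the same one (a cyclic group of order d has φ(d) generators).
Cyclic subgroups by order — order 1: 1; order 2: 1; order 7: 1; order 14: 1.
Total: 4.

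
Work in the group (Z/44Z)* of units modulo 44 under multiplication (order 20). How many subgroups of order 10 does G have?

|G| = 20 and 10 | 20, so subgroups of order 10 are possible by Lagrange.
The subgroups of order 10 are: {1, 5, 9, 13, 17, 21, 25, 29, 37, 41}; {1, 3, 5, 9, 15, 23, 25, 27, 31, 37}; {1, 5, 7, 9, 19, 25, 35, 37, 39, 43}.
So G has 3 subgroups of order 10.

3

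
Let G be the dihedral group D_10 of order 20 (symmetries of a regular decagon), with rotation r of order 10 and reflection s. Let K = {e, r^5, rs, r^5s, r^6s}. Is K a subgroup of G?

No

Closure fails: r^5 · r^5s = s ∉ K. So K is not a subgroup.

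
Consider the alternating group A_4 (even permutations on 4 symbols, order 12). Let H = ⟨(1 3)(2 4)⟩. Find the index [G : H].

|⟨(1 3)(2 4)⟩| = 2 and |G| = 12.
By Lagrange, [G : H] = |G|/|H| = 12/2 = 6.

6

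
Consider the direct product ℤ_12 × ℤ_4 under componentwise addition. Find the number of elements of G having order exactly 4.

12

An element (a,b) has order lcm(ord(a), ord(b)); count pairs with lcm equal to 4.
Enumerating gives 12 such elements.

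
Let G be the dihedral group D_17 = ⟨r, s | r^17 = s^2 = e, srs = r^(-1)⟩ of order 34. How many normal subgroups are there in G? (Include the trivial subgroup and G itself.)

3

G has 20 subgroups. Checking conjugation-invariance by order — order 1: 1/1 normal; order 2: 0/17 normal; order 17: 1/1 normal; order 34: 1/1 normal.
Total normal subgroups: 3.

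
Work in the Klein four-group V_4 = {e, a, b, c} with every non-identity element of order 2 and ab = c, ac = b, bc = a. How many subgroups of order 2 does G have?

3

|G| = 4 and 2 | 4, so subgroups of order 2 are possible by Lagrange.
The subgroups of order 2 are: {e, a}; {e, b}; {e, c}.
So G has 3 subgroups of order 2.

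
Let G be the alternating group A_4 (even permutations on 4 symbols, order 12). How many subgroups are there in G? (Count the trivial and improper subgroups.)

10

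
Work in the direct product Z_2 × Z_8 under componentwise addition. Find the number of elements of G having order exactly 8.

An element (a,b) has order lcm(ord(a), ord(b)); count pairs with lcm equal to 8.
Enumerating gives 8 such elements.

8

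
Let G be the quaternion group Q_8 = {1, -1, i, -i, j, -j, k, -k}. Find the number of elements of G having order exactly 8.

0

No element of G has order 8 (even though 8 | 8).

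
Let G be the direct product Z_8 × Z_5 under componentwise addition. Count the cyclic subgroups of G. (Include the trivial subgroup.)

Group the elements of G by the cyclic subgroup they generate; each cyclic subgroup of order d accounts for φ(d) elements.
Cyclic subgroups by order — order 1: 1; order 2: 1; order 4: 1; order 5: 1; order 8: 1; order 10: 1; order 20: 1; order 40: 1.
Total: 8.

8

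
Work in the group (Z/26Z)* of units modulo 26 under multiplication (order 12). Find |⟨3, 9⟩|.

3

|⟨3⟩| = 3 and |⟨9⟩| = 3, so |H| is a multiple of lcm(3, 3) = 3 and divides |G| = 12.
Closing under the operation: H = {1, 3, 9}, so |H| = 3.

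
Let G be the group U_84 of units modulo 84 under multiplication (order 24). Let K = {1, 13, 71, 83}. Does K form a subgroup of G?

|K| = 4 divides |G| = 24, consistent with Lagrange.
K contains the identity, every element's inverse is in K, and K is closed under ·: it is a subgroup.

Yes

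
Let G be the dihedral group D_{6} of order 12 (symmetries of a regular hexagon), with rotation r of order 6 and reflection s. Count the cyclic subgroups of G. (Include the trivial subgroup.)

10

Each element a generates a cyclic subgroup ⟨a⟩; distinct elements may generate the same one (a cyclic group of order d has φ(d) generators).
Cyclic subgroups by order — order 1: 1; order 2: 7; order 3: 1; order 6: 1.
Total: 10.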